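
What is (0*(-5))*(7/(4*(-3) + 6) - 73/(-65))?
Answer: 0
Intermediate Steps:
(0*(-5))*(7/(4*(-3) + 6) - 73/(-65)) = 0*(7/(-12 + 6) - 73*(-1/65)) = 0*(7/(-6) + 73/65) = 0*(7*(-⅙) + 73/65) = 0*(-7/6 + 73/65) = 0*(-17/390) = 0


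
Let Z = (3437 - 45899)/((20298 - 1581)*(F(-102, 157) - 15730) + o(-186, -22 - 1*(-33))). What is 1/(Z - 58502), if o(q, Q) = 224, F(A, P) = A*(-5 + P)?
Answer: -41757611/2442903755689 ≈ -1.7093e-5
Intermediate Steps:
Z = 3033/41757611 (Z = (3437 - 45899)/((20298 - 1581)*(-102*(-5 + 157) - 15730) + 224) = -42462/(18717*(-102*152 - 15730) + 224) = -42462/(18717*(-15504 - 15730) + 224) = -42462/(18717*(-31234) + 224) = -42462/(-584606778 + 224) = -42462/(-584606554) = -42462*(-1/584606554) = 3033/41757611 ≈ 7.2633e-5)
1/(Z - 58502) = 1/(3033/41757611 - 58502) = 1/(-2442903755689/41757611) = -41757611/2442903755689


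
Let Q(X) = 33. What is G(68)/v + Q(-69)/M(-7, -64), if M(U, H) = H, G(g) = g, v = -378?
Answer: -8413/12096 ≈ -0.69552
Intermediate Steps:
G(68)/v + Q(-69)/M(-7, -64) = 68/(-378) + 33/(-64) = 68*(-1/378) + 33*(-1/64) = -34/189 - 33/64 = -8413/12096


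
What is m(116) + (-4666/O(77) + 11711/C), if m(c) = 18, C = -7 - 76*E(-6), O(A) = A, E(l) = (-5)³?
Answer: -2748663/66451 ≈ -41.364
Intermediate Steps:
E(l) = -125
C = 9493 (C = -7 - 76*(-125) = -7 + 9500 = 9493)
m(116) + (-4666/O(77) + 11711/C) = 18 + (-4666/77 + 11711/9493) = 18 - 3944781/66451 = -2748663/66451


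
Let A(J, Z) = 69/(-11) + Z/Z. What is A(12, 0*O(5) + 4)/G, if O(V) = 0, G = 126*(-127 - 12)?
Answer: 29/96327 ≈ 0.00030106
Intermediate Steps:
G = -17514 (G = 126*(-139) = -17514)
A(J, Z) = -58/11 (A(J, Z) = 69*(-1/11) + 1 = -69/11 + 1 = -58/11)
A(12, 0*O(5) + 4)/G = -58/11/(-17514) = -58/11*(-1/17514) = 29/96327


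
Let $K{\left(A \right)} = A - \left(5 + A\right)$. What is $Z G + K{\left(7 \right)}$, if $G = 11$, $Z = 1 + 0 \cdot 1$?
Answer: $6$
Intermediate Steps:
$Z = 1$ ($Z = 1 + 0 = 1$)
$K{\left(A \right)} = -5$
$Z G + K{\left(7 \right)} = 1 \cdot 11 - 5 = 11 - 5 = 6$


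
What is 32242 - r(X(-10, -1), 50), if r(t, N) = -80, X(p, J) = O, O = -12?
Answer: 32322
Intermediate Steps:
X(p, J) = -12
32242 - r(X(-10, -1), 50) = 32242 - 1*(-80) = 32242 + 80 = 32322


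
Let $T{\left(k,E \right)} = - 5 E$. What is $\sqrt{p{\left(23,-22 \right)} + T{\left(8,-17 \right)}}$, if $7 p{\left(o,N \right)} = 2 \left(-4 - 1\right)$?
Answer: $\frac{3 \sqrt{455}}{7} \approx 9.1417$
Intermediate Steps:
$p{\left(o,N \right)} = - \frac{10}{7}$ ($p{\left(o,N \right)} = \frac{2 \left(-4 - 1\right)}{7} = \frac{2 \left(-5\right)}{7} = \frac{1}{7} \left(-10\right) = - \frac{10}{7}$)
$\sqrt{p{\left(23,-22 \right)} + T{\left(8,-17 \right)}} = \sqrt{- \frac{10}{7} - -85} = \sqrt{- \frac{10}{7} + 85} = \sqrt{\frac{585}{7}} = \frac{3 \sqrt{455}}{7}$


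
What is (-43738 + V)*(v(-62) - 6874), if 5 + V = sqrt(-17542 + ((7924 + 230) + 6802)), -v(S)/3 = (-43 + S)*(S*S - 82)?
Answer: -51536077908 + 1178156*I*sqrt(2586) ≈ -5.1536e+10 + 5.9912e+7*I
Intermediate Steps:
v(S) = -3*(-82 + S**2)*(-43 + S) (v(S) = -3*(-43 + S)*(S*S - 82) = -3*(-43 + S)*(S**2 - 82) = -3*(-43 + S)*(-82 + S**2) = -3*(-82 + S**2)*(-43 + S))
V = -5 + I*sqrt(2586) (V = -5 + sqrt(-17542 + ((7924 + 230) + 6802)) = -5 + sqrt(-17542 + (8154 + 6802)) = -5 + sqrt(-17542 + 14956) = -5 + sqrt(-2586) = -5 + I*sqrt(2586) ≈ -5.0 + 50.853*I)
(-43738 + V)*(v(-62) - 6874) = (-43738 + (-5 + I*sqrt(2586)))*((-10578 - 3*(-62)**3 + 129*(-62)**2 + 246*(-62)) - 6874) = (-43743 + I*sqrt(2586))*((-10578 - 3*(-238328) + 129*3844 - 15252) - 6874) = (-43743 + I*sqrt(2586))*((-10578 + 714984 + 495876 - 15252) - 6874) = (-43743 + I*sqrt(2586))*(1185030 - 6874) = (-43743 + I*sqrt(2586))*1178156 = -51536077908 + 1178156*I*sqrt(2586)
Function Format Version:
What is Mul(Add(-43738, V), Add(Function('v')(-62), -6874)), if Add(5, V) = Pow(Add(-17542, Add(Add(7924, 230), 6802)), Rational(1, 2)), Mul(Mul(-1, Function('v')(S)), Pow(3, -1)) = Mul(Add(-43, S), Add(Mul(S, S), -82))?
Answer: Add(-51536077908, Mul(1178156, I, Pow(2586, Rational(1, 2)))) ≈ Add(-5.1536e+10, Mul(5.9912e+7, I))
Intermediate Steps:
Function('v')(S) = Mul(-3, Add(-82, Pow(S, 2)), Add(-43, S)) (Function('v')(S) = Mul(-3, Mul(Add(-43, S), Add(Mul(S, S), -82))) = Mul(-3, Mul(Add(-43, S), Add(Pow(S, 2), -82))) = Mul(-3, Mul(Add(-43, S), Add(-82, Pow(S, 2)))) = Mul(-3, Mul(Add(-82, Pow(S, 2)), Add(-43, S))) = Mul(-3, Add(-82, Pow(S, 2)), Add(-43, S)))
V = Add(-5, Mul(I, Pow(2586, Rational(1, 2)))) (V = Add(-5, Pow(Add(-17542, Add(Add(7924, 230), 6802)), Rational(1, 2))) = Add(-5, Pow(Add(-17542, Add(8154, 6802)), Rational(1, 2))) = Add(-5, Pow(Add(-17542, 14956), Rational(1, 2))) = Add(-5, Pow(-2586, Rational(1, 2))) = Add(-5, Mul(I, Pow(2586, Rational(1, 2)))) ≈ Add(-5.0000, Mul(50.853, I)))
Mul(Add(-43738, V), Add(Function('v')(-62), -6874)) = Mul(Add(-43738, Add(-5, Mul(I, Pow(2586, Rational(1, 2))))), Add(Add(-10578, Mul(-3, Pow(-62, 3)), Mul(129, Pow(-62, 2)), Mul(246, -62)), -6874)) = Mul(Add(-43743, Mul(I, Pow(2586, Rational(1, 2)))), Add(Add(-10578, Mul(-3, -238328), Mul(129, 3844), -15252), -6874)) = Mul(Add(-43743, Mul(I, Pow(2586, Rational(1, 2)))), Add(Add(-10578, 714984, 495876, -15252), -6874)) = Mul(Add(-43743, Mul(I, Pow(2586, Rational(1, 2)))), Add(1185030, -6874)) = Mul(Add(-43743, Mul(I, Pow(2586, Rational(1, 2)))), 1178156) = Add(-51536077908, Mul(1178156, I, Pow(2586, Rational(1, 2))))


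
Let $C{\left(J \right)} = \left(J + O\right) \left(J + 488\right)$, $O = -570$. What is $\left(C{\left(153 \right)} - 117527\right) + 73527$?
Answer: $-311297$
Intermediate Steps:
$C{\left(J \right)} = \left(-570 + J\right) \left(488 + J\right)$ ($C{\left(J \right)} = \left(J - 570\right) \left(J + 488\right) = \left(-570 + J\right) \left(488 + J\right)$)
$\left(C{\left(153 \right)} - 117527\right) + 73527 = \left(\left(-278160 + 153^{2} - 12546\right) - 117527\right) + 73527 = \left(\left(-278160 + 23409 - 12546\right) - 117527\right) + 73527 = \left(-267297 - 117527\right) + 73527 = -384824 + 73527 = -311297$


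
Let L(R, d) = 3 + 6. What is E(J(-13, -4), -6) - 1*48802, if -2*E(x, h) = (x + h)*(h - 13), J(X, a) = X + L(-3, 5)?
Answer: -48897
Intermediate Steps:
L(R, d) = 9
J(X, a) = 9 + X (J(X, a) = X + 9 = 9 + X)
E(x, h) = -(-13 + h)*(h + x)/2 (E(x, h) = -(x + h)*(h - 13)/2 = -(h + x)*(-13 + h)/2 = -(-13 + h)*(h + x)/2)
E(J(-13, -4), -6) - 1*48802 = (-½*(-6)² + (13/2)*(-6) + 13*(9 - 13)/2 - ½*(-6)*(9 - 13)) - 1*48802 = (-½*36 - 39 + (13/2)*(-4) - ½*(-6)*(-4)) - 48802 = (-18 - 39 - 26 - 12) - 48802 = -95 - 48802 = -48897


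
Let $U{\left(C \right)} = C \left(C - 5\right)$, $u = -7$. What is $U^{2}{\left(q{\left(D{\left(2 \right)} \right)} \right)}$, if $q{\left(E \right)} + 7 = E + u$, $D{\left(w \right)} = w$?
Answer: $41616$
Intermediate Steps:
$q{\left(E \right)} = -14 + E$ ($q{\left(E \right)} = -7 + \left(E - 7\right) = -7 + \left(-7 + E\right) = -14 + E$)
$U{\left(C \right)} = C \left(-5 + C\right)$
$U^{2}{\left(q{\left(D{\left(2 \right)} \right)} \right)} = \left(\left(-14 + 2\right) \left(-5 + \left(-14 + 2\right)\right)\right)^{2} = \left(- 12 \left(-5 - 12\right)\right)^{2} = \left(\left(-12\right) \left(-17\right)\right)^{2} = 204^{2} = 41616$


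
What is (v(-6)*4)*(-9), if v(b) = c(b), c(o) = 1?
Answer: -36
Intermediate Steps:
v(b) = 1
(v(-6)*4)*(-9) = (1*4)*(-9) = 4*(-9) = -36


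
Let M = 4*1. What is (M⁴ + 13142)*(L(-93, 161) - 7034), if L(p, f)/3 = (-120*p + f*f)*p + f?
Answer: -138698105700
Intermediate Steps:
L(p, f) = 3*f + 3*p*(f² - 120*p) (L(p, f) = 3*((-120*p + f*f)*p + f) = 3*((-120*p + f²)*p + f) = 3*((f² - 120*p)*p + f) = 3*(p*(f² - 120*p) + f) = 3*(f + p*(f² - 120*p)) = 3*f + 3*p*(f² - 120*p))
M = 4
(M⁴ + 13142)*(L(-93, 161) - 7034) = (4⁴ + 13142)*((-360*(-93)² + 3*161 + 3*(-93)*161²) - 7034) = (256 + 13142)*((-360*8649 + 483 + 3*(-93)*25921) - 7034) = 13398*((-3113640 + 483 - 7231959) - 7034) = 13398*(-10345116 - 7034) = 13398*(-10352150) = -138698105700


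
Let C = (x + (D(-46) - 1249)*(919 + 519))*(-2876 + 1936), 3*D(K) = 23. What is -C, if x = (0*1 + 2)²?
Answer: -5033794000/3 ≈ -1.6779e+9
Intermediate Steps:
D(K) = 23/3 (D(K) = (⅓)*23 = 23/3)
x = 4 (x = (0 + 2)² = 2² = 4)
C = 5033794000/3 (C = (4 + (23/3 - 1249)*(919 + 519))*(-2876 + 1936) = (4 - 3724/3*1438)*(-940) = (4 - 5355112/3)*(-940) = -5355100/3*(-940) = 5033794000/3 ≈ 1.6779e+9)
-C = -1*5033794000/3 = -5033794000/3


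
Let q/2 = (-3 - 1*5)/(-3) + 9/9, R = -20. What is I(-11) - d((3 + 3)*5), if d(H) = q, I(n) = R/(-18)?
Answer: -56/9 ≈ -6.2222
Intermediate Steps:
I(n) = 10/9 (I(n) = -20/(-18) = -20*(-1/18) = 10/9)
q = 22/3 (q = 2*((-3 - 1*5)/(-3) + 9/9) = 2*((-3 - 5)*(-⅓) + 9*(⅑)) = 2*(-8*(-⅓) + 1) = 2*(8/3 + 1) = 2*(11/3) = 22/3 ≈ 7.3333)
d(H) = 22/3
I(-11) - d((3 + 3)*5) = 10/9 - 1*22/3 = 10/9 - 22/3 = -56/9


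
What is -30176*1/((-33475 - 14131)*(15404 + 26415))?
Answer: 15088/995417657 ≈ 1.5157e-5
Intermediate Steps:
-30176*1/((-33475 - 14131)*(15404 + 26415)) = -30176/((-47606*41819)) = -30176/(-1990835314) = -30176*(-1/1990835314) = 15088/995417657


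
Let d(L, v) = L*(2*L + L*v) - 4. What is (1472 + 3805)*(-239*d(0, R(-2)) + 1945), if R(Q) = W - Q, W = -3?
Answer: 15308577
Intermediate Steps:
R(Q) = -3 - Q
d(L, v) = -4 + L*(2*L + L*v)
(1472 + 3805)*(-239*d(0, R(-2)) + 1945) = (1472 + 3805)*(-239*(-4 + 2*0² + (-3 - 1*(-2))*0²) + 1945) = 5277*(-239*(-4 + 2*0 + (-3 + 2)*0) + 1945) = 5277*(-239*(-4 + 0 - 1*0) + 1945) = 5277*(-239*(-4 + 0 + 0) + 1945) = 5277*(-239*(-4) + 1945) = 5277*(956 + 1945) = 5277*2901 = 15308577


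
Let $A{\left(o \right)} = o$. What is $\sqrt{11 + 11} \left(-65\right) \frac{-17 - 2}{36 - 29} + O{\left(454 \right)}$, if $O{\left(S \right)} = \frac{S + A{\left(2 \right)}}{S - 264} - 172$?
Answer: $- \frac{848}{5} + \frac{1235 \sqrt{22}}{7} \approx 657.92$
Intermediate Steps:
$O{\left(S \right)} = -172 + \frac{2 + S}{-264 + S}$ ($O{\left(S \right)} = \frac{S + 2}{S - 264} - 172 = \frac{2 + S}{-264 + S} - 172 = -172 + \frac{2 + S}{-264 + S}$)
$\sqrt{11 + 11} \left(-65\right) \frac{-17 - 2}{36 - 29} + O{\left(454 \right)} = \sqrt{11 + 11} \left(-65\right) \frac{-17 - 2}{36 - 29} + \frac{19 \left(2390 - 4086\right)}{-264 + 454} = \sqrt{22} \left(-65\right) \left(- \frac{19}{7}\right) + \frac{19 \left(2390 - 4086\right)}{190} = - 65 \sqrt{22} \left(\left(-19\right) \frac{1}{7}\right) + 19 \cdot \frac{1}{190} \left(-1696\right) = - 65 \sqrt{22} \left(- \frac{19}{7}\right) - \frac{848}{5} = \frac{1235 \sqrt{22}}{7} - \frac{848}{5} = - \frac{848}{5} + \frac{1235 \sqrt{22}}{7}$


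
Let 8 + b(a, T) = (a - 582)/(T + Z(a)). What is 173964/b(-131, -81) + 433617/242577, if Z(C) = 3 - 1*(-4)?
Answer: 1040942564843/9783939 ≈ 1.0639e+5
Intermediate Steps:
Z(C) = 7 (Z(C) = 3 + 4 = 7)
b(a, T) = -8 + (-582 + a)/(7 + T) (b(a, T) = -8 + (a - 582)/(T + 7) = -8 + (-582 + a)/(7 + T))
173964/b(-131, -81) + 433617/242577 = 173964/(((-638 - 131 - 8*(-81))/(7 - 81))) + 433617/242577 = 173964/(((-638 - 131 + 648)/(-74))) + 433617*(1/242577) = 173964/((-1/74*(-121))) + 144539/80859 = 173964/(121/74) + 144539/80859 = 173964*(74/121) + 144539/80859 = 12873336/121 + 144539/80859 = 1040942564843/9783939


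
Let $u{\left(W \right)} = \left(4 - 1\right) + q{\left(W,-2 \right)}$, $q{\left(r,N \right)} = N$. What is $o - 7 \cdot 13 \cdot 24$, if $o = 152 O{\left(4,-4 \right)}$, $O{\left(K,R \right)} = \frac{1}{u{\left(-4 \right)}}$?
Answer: $-2032$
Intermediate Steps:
$u{\left(W \right)} = 1$ ($u{\left(W \right)} = \left(4 - 1\right) - 2 = 3 - 2 = 1$)
$O{\left(K,R \right)} = 1$ ($O{\left(K,R \right)} = 1^{-1} = 1$)
$o = 152$ ($o = 152 \cdot 1 = 152$)
$o - 7 \cdot 13 \cdot 24 = 152 - 7 \cdot 13 \cdot 24 = 152 - 91 \cdot 24 = 152 - 2184 = -2032$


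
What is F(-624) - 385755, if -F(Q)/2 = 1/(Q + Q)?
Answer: -240711119/624 ≈ -3.8576e+5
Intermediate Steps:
F(Q) = -1/Q (F(Q) = -2/(Q + Q) = -2*1/(2*Q) = -1/Q)
F(-624) - 385755 = -1/(-624) - 385755 = -1*(-1/624) - 385755 = 1/624 - 385755 = -240711119/624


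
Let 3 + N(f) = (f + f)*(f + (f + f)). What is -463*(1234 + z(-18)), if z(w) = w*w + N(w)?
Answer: -1620037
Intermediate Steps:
N(f) = -3 + 6*f² (N(f) = -3 + (f + f)*(f + (f + f)) = -3 + (2*f)*(f + 2*f) = -3 + (2*f)*(3*f) = -3 + 6*f²)
z(w) = -3 + 7*w² (z(w) = w*w + (-3 + 6*w²) = w² + (-3 + 6*w²) = -3 + 7*w²)
-463*(1234 + z(-18)) = -463*(1234 + (-3 + 7*(-18)²)) = -463*(1234 + (-3 + 7*324)) = -463*(1234 + (-3 + 2268)) = -463*(1234 + 2265) = -463*3499 = -1620037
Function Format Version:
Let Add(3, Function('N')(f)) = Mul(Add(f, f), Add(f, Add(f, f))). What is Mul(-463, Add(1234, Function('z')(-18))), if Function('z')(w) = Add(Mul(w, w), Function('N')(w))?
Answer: -1620037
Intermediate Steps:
Function('N')(f) = Add(-3, Mul(6, Pow(f, 2))) (Function('N')(f) = Add(-3, Mul(Add(f, f), Add(f, Add(f, f)))) = Add(-3, Mul(Mul(2, f), Add(f, Mul(2, f)))) = Add(-3, Mul(Mul(2, f), Mul(3, f))) = Add(-3, Mul(6, Pow(f, 2))))
Function('z')(w) = Add(-3, Mul(7, Pow(w, 2))) (Function('z')(w) = Add(Mul(w, w), Add(-3, Mul(6, Pow(w, 2)))) = Add(Pow(w, 2), Add(-3, Mul(6, Pow(w, 2)))) = Add(-3, Mul(7, Pow(w, 2))))
Mul(-463, Add(1234, Function('z')(-18))) = Mul(-463, Add(1234, Add(-3, Mul(7, Pow(-18, 2))))) = Mul(-463, Add(1234, Add(-3, Mul(7, 324)))) = Mul(-463, Add(1234, Add(-3, 2268))) = Mul(-463, Add(1234, 2265)) = Mul(-463, 3499) = -1620037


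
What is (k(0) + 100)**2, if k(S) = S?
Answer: 10000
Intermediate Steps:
(k(0) + 100)**2 = (0 + 100)**2 = 100**2 = 10000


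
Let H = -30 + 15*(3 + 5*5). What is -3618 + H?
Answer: -3228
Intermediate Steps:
H = 390 (H = -30 + 15*(3 + 25) = -30 + 15*28 = -30 + 420 = 390)
-3618 + H = -3618 + 390 = -3228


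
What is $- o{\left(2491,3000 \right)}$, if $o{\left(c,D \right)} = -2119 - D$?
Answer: $5119$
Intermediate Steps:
$- o{\left(2491,3000 \right)} = - (-2119 - 3000) = \left(-1\right) \left(-5119\right) = 5119$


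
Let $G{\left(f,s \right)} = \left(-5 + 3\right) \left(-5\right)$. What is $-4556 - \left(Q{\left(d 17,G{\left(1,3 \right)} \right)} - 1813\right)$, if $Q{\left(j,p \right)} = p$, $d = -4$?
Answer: $-2753$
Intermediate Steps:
$G{\left(f,s \right)} = 10$ ($G{\left(f,s \right)} = \left(-2\right) \left(-5\right) = 10$)
$-4556 - \left(Q{\left(d 17,G{\left(1,3 \right)} \right)} - 1813\right) = -4556 - \left(10 - 1813\right) = -4556 - -1803 = -4556 + 1803 = -2753$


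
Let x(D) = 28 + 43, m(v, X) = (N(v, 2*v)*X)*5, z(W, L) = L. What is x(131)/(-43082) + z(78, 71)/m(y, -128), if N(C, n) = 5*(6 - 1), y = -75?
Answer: -2097411/344656000 ≈ -0.0060855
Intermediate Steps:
N(C, n) = 25 (N(C, n) = 5*5 = 25)
m(v, X) = 125*X (m(v, X) = (25*X)*5 = 125*X)
x(D) = 71
x(131)/(-43082) + z(78, 71)/m(y, -128) = 71/(-43082) + 71/((125*(-128))) = 71*(-1/43082) + 71/(-16000) = -71/43082 + 71*(-1/16000) = -71/43082 - 71/16000 = -2097411/344656000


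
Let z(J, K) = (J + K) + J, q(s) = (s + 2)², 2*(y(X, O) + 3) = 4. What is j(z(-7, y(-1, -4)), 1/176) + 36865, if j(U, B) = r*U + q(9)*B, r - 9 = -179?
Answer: 630651/16 ≈ 39416.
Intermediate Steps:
y(X, O) = -1 (y(X, O) = -3 + (½)*4 = -3 + 2 = -1)
r = -170 (r = 9 - 179 = -170)
q(s) = (2 + s)²
z(J, K) = K + 2*J
j(U, B) = -170*U + 121*B (j(U, B) = -170*U + (2 + 9)²*B = -170*U + 11²*B = -170*U + 121*B)
j(z(-7, y(-1, -4)), 1/176) + 36865 = (-170*(-1 + 2*(-7)) + 121/176) + 36865 = (-170*(-1 - 14) + 121*(1/176)) + 36865 = (-170*(-15) + 11/16) + 36865 = (2550 + 11/16) + 36865 = 40811/16 + 36865 = 630651/16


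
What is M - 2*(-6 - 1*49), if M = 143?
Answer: 253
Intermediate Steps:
M - 2*(-6 - 1*49) = 143 - 2*(-6 - 1*49) = 143 - 2*(-6 - 49) = 143 - 2*(-55) = 143 + 110 = 253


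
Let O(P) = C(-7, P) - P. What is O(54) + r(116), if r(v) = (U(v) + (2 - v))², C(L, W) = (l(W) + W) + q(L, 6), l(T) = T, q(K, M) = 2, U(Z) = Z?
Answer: 60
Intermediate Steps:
C(L, W) = 2 + 2*W (C(L, W) = (W + W) + 2 = 2*W + 2 = 2 + 2*W)
r(v) = 4 (r(v) = (v + (2 - v))² = 2² = 4)
O(P) = 2 + P (O(P) = (2 + 2*P) - P = 2 + P)
O(54) + r(116) = (2 + 54) + 4 = 56 + 4 = 60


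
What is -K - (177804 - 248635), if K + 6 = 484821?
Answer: -413984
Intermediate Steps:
K = 484815 (K = -6 + 484821 = 484815)
-K - (177804 - 248635) = -1*484815 - (177804 - 248635) = -484815 - 1*(-70831) = -484815 + 70831 = -413984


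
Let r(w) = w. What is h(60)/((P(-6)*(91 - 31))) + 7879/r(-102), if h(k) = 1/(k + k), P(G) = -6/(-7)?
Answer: -56728681/734400 ≈ -77.245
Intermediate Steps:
P(G) = 6/7 (P(G) = -6*(-⅐) = 6/7)
h(k) = 1/(2*k)
h(60)/((P(-6)*(91 - 31))) + 7879/r(-102) = ((½)/60)/((6*(91 - 31)/7)) + 7879/(-102) = ((½)*(1/60))/(((6/7)*60)) + 7879*(-1/102) = 1/(120*(360/7)) - 7879/102 = (1/120)*(7/360) - 7879/102 = 7/43200 - 7879/102 = -56728681/734400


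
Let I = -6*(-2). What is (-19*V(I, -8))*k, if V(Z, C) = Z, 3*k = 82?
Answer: -6232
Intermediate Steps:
k = 82/3 (k = (⅓)*82 = 82/3 ≈ 27.333)
I = 12
(-19*V(I, -8))*k = -19*12*(82/3) = -228*82/3 = -6232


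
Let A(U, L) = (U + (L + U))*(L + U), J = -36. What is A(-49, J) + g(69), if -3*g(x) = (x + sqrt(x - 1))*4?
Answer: 11298 - 8*sqrt(17)/3 ≈ 11287.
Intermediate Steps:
g(x) = -4*x/3 - 4*sqrt(-1 + x)/3 (g(x) = -(x + sqrt(x - 1))*4/3 = -(x + sqrt(-1 + x))*4/3 = -(4*x + 4*sqrt(-1 + x))/3 = -4*x/3 - 4*sqrt(-1 + x)/3)
A(U, L) = (L + U)*(L + 2*U) (A(U, L) = (L + 2*U)*(L + U) = (L + U)*(L + 2*U))
A(-49, J) + g(69) = ((-36)**2 + 2*(-49)**2 + 3*(-36)*(-49)) + (-4/3*69 - 4*sqrt(-1 + 69)/3) = (1296 + 2*2401 + 5292) + (-92 - 8*sqrt(17)/3) = (1296 + 4802 + 5292) + (-92 - 8*sqrt(17)/3) = 11390 + (-92 - 8*sqrt(17)/3) = 11298 - 8*sqrt(17)/3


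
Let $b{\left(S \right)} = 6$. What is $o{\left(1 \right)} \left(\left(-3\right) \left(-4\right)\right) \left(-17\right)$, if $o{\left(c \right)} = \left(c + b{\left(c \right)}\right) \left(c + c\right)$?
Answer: $-2856$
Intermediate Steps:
$o{\left(c \right)} = 2 c \left(6 + c\right)$ ($o{\left(c \right)} = \left(c + 6\right) \left(c + c\right) = \left(6 + c\right) 2 c = 2 c \left(6 + c\right)$)
$o{\left(1 \right)} \left(\left(-3\right) \left(-4\right)\right) \left(-17\right) = 2 \cdot 1 \left(6 + 1\right) \left(\left(-3\right) \left(-4\right)\right) \left(-17\right) = 2 \cdot 1 \cdot 7 \cdot 12 \left(-17\right) = 14 \cdot 12 \left(-17\right) = 168 \left(-17\right) = -2856$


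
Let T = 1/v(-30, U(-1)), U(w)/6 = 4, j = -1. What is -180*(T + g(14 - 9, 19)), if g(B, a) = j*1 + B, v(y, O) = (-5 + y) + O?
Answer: -7740/11 ≈ -703.64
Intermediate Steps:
U(w) = 24 (U(w) = 6*4 = 24)
v(y, O) = -5 + O + y
g(B, a) = -1 + B (g(B, a) = -1*1 + B = -1 + B)
T = -1/11 (T = 1/(-5 + 24 - 30) = 1/(-11) = -1/11 ≈ -0.090909)
-180*(T + g(14 - 9, 19)) = -180*(-1/11 + (-1 + (14 - 9))) = -180*(-1/11 + (-1 + 5)) = -180*(-1/11 + 4) = -180*43/11 = -7740/11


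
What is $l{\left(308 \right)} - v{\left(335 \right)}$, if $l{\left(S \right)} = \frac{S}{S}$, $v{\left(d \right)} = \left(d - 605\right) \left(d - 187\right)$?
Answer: $39961$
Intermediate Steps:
$v{\left(d \right)} = \left(-605 + d\right) \left(-187 + d\right)$
$l{\left(S \right)} = 1$
$l{\left(308 \right)} - v{\left(335 \right)} = 1 - \left(113135 + 335^{2} - 265320\right) = 1 - \left(113135 + 112225 - 265320\right) = 1 - -39960 = 1 + 39960 = 39961$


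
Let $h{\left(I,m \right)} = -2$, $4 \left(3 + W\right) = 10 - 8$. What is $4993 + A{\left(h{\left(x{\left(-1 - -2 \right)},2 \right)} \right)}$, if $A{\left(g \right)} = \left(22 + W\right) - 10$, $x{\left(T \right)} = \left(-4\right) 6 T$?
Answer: $\frac{10005}{2} \approx 5002.5$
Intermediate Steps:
$W = - \frac{5}{2}$ ($W = -3 + \frac{10 - 8}{4} = -3 + \frac{1}{4} \cdot 2 = -3 + \frac{1}{2} = - \frac{5}{2} \approx -2.5$)
$x{\left(T \right)} = - 24 T$
$A{\left(g \right)} = \frac{19}{2}$ ($A{\left(g \right)} = \left(22 - \frac{5}{2}\right) - 10 = \frac{39}{2} - 10 = \frac{19}{2}$)
$4993 + A{\left(h{\left(x{\left(-1 - -2 \right)},2 \right)} \right)} = 4993 + \frac{19}{2} = \frac{10005}{2}$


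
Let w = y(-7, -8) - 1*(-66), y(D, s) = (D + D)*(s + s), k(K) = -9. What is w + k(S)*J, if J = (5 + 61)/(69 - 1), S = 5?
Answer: 9563/34 ≈ 281.26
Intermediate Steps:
y(D, s) = 4*D*s (y(D, s) = (2*D)*(2*s) = 4*D*s)
J = 33/34 (J = 66/68 = 66*(1/68) = 33/34 ≈ 0.97059)
w = 290 (w = 4*(-7)*(-8) - 1*(-66) = 224 + 66 = 290)
w + k(S)*J = 290 - 9*33/34 = 290 - 297/34 = 9563/34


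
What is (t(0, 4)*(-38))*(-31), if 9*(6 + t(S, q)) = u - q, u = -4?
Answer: -73036/9 ≈ -8115.1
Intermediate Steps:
t(S, q) = -58/9 - q/9 (t(S, q) = -6 + (-4 - q)/9 = -6 + (-4/9 - q/9) = -58/9 - q/9)
(t(0, 4)*(-38))*(-31) = ((-58/9 - 1/9*4)*(-38))*(-31) = ((-58/9 - 4/9)*(-38))*(-31) = -62/9*(-38)*(-31) = (2356/9)*(-31) = -73036/9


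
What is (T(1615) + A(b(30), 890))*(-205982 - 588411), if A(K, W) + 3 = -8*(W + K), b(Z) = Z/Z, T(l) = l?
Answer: 4381871788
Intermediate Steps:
b(Z) = 1
A(K, W) = -3 - 8*K - 8*W (A(K, W) = -3 - 8*(W + K) = -3 - 8*(K + W) = -3 + (-8*K - 8*W) = -3 - 8*K - 8*W)
(T(1615) + A(b(30), 890))*(-205982 - 588411) = (1615 + (-3 - 8*1 - 8*890))*(-205982 - 588411) = (1615 + (-3 - 8 - 7120))*(-794393) = (1615 - 7131)*(-794393) = -5516*(-794393) = 4381871788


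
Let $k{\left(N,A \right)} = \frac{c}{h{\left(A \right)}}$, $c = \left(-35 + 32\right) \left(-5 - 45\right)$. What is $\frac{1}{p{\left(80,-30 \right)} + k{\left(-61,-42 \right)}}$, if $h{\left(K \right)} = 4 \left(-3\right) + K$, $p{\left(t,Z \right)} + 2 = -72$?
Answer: $- \frac{9}{691} \approx -0.013025$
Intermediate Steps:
$p{\left(t,Z \right)} = -74$ ($p{\left(t,Z \right)} = -2 - 72 = -74$)
$c = 150$ ($c = \left(-3\right) \left(-50\right) = 150$)
$h{\left(K \right)} = -12 + K$
$k{\left(N,A \right)} = \frac{150}{-12 + A}$
$\frac{1}{p{\left(80,-30 \right)} + k{\left(-61,-42 \right)}} = \frac{1}{-74 + \frac{150}{-12 - 42}} = \frac{1}{-74 + \frac{150}{-54}} = \frac{1}{-74 + 150 \left(- \frac{1}{54}\right)} = \frac{1}{-74 - \frac{25}{9}} = \frac{1}{- \frac{691}{9}} = - \frac{9}{691}$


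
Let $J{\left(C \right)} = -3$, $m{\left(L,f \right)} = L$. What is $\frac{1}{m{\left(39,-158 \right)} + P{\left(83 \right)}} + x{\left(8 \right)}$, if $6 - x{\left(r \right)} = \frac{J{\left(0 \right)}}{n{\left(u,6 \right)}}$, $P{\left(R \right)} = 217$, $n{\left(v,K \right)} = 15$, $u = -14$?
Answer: $\frac{7941}{1280} \approx 6.2039$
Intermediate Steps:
$x{\left(r \right)} = \frac{31}{5}$ ($x{\left(r \right)} = 6 - - \frac{3}{15} = 6 - \left(-3\right) \frac{1}{15} = 6 - - \frac{1}{5} = 6 + \frac{1}{5} = \frac{31}{5}$)
$\frac{1}{m{\left(39,-158 \right)} + P{\left(83 \right)}} + x{\left(8 \right)} = \frac{1}{39 + 217} + \frac{31}{5} = \frac{1}{256} + \frac{31}{5} = \frac{7941}{1280}$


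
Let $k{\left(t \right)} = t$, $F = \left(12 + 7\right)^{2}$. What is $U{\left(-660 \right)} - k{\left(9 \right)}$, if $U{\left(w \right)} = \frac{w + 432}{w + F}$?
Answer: $- \frac{2463}{299} \approx -8.2375$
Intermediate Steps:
$F = 361$ ($F = 19^{2} = 361$)
$U{\left(w \right)} = \frac{432 + w}{361 + w}$ ($U{\left(w \right)} = \frac{w + 432}{w + 361} = \frac{432 + w}{361 + w}$)
$U{\left(-660 \right)} - k{\left(9 \right)} = \frac{432 - 660}{361 - 660} - 9 = \frac{1}{-299} \left(-228\right) - 9 = \left(- \frac{1}{299}\right) \left(-228\right) - 9 = \frac{228}{299} - 9 = - \frac{2463}{299}$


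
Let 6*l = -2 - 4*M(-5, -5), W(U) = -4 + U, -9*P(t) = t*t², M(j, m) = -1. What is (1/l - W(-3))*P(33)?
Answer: -39930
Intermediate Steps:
P(t) = -t³/9 (P(t) = -t*t²/9 = -t³/9)
l = ⅓ (l = (-2 - 4*(-1))/6 = (-2 + 4)/6 = (⅙)*2 = ⅓ ≈ 0.33333)
(1/l - W(-3))*P(33) = (1/(⅓) - (-4 - 3))*(-⅑*33³) = (3 - 1*(-7))*(-⅑*35937) = (3 + 7)*(-3993) = 10*(-3993) = -39930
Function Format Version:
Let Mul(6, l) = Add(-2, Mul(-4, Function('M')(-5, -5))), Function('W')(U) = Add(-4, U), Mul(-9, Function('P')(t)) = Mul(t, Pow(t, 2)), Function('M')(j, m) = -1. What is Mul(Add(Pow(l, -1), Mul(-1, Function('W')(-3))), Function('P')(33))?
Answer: -39930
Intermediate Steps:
Function('P')(t) = Mul(Rational(-1, 9), Pow(t, 3)) (Function('P')(t) = Mul(Rational(-1, 9), Mul(t, Pow(t, 2))) = Mul(Rational(-1, 9), Pow(t, 3)))
l = Rational(1, 3) (l = Mul(Rational(1, 6), Add(-2, Mul(-4, -1))) = Mul(Rational(1, 6), Add(-2, 4)) = Mul(Rational(1, 6), 2) = Rational(1, 3) ≈ 0.33333)
Mul(Add(Pow(l, -1), Mul(-1, Function('W')(-3))), Function('P')(33)) = Mul(Add(Pow(Rational(1, 3), -1), Mul(-1, Add(-4, -3))), Mul(Rational(-1, 9), Pow(33, 3))) = Mul(Add(3, Mul(-1, -7)), Mul(Rational(-1, 9), 35937)) = Mul(Add(3, 7), -3993) = Mul(10, -3993) = -39930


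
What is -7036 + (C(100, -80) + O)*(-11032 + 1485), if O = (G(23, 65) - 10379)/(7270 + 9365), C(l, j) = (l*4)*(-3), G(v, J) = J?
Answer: 63519545966/5545 ≈ 1.1455e+7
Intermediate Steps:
C(l, j) = -12*l (C(l, j) = (4*l)*(-3) = -12*l)
O = -3438/5545 (O = (65 - 10379)/(7270 + 9365) = -10314/16635 = -10314*1/16635 = -3438/5545 ≈ -0.62002)
-7036 + (C(100, -80) + O)*(-11032 + 1485) = -7036 + (-12*100 - 3438/5545)*(-11032 + 1485) = -7036 + (-1200 - 3438/5545)*(-9547) = -7036 - 6657438/5545*(-9547) = -7036 + 63558560586/5545 = 63519545966/5545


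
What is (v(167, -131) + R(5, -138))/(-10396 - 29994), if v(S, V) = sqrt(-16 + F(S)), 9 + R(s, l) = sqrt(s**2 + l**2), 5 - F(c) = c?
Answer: 9/40390 - sqrt(19069)/40390 - I*sqrt(178)/40390 ≈ -0.0031961 - 0.00033032*I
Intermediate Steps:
F(c) = 5 - c
R(s, l) = -9 + sqrt(l**2 + s**2) (R(s, l) = -9 + sqrt(s**2 + l**2) = -9 + sqrt(l**2 + s**2))
v(S, V) = sqrt(-11 - S) (v(S, V) = sqrt(-16 + (5 - S)) = sqrt(-11 - S))
(v(167, -131) + R(5, -138))/(-10396 - 29994) = (sqrt(-11 - 1*167) + (-9 + sqrt((-138)**2 + 5**2)))/(-10396 - 29994) = (sqrt(-11 - 167) + (-9 + sqrt(19044 + 25)))/(-40390) = (sqrt(-178) + (-9 + sqrt(19069)))*(-1/40390) = (I*sqrt(178) + (-9 + sqrt(19069)))*(-1/40390) = (-9 + sqrt(19069) + I*sqrt(178))*(-1/40390) = 9/40390 - sqrt(19069)/40390 - I*sqrt(178)/40390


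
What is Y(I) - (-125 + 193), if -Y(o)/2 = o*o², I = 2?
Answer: -84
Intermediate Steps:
Y(o) = -2*o³ (Y(o) = -2*o*o² = -2*o³)
Y(I) - (-125 + 193) = -2*2³ - (-125 + 193) = -2*8 - 1*68 = -16 - 68 = -84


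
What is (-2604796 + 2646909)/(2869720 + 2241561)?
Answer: 42113/5111281 ≈ 0.0082392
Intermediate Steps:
(-2604796 + 2646909)/(2869720 + 2241561) = 42113/5111281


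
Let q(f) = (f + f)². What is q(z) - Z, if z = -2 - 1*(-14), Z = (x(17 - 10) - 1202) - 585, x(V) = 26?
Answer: 2337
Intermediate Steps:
Z = -1761 (Z = (26 - 1202) - 585 = -1176 - 585 = -1761)
z = 12 (z = -2 + 14 = 12)
q(f) = 4*f² (q(f) = (2*f)² = 4*f²)
q(z) - Z = 4*12² - 1*(-1761) = 4*144 + 1761 = 576 + 1761 = 2337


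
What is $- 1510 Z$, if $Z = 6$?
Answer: $-9060$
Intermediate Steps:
$- 1510 Z = \left(-1510\right) 6 = -9060$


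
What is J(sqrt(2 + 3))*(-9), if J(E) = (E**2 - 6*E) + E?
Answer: -45 + 45*sqrt(5) ≈ 55.623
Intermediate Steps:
J(E) = E**2 - 5*E
J(sqrt(2 + 3))*(-9) = (sqrt(2 + 3)*(-5 + sqrt(2 + 3)))*(-9) = (sqrt(5)*(-5 + sqrt(5)))*(-9) = -9*sqrt(5)*(-5 + sqrt(5))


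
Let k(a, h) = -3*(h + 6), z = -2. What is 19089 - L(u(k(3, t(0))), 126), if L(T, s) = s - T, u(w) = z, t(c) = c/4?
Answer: 18961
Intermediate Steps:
t(c) = c/4 (t(c) = c*(1/4) = c/4)
k(a, h) = -18 - 3*h (k(a, h) = -3*(6 + h) = -18 - 3*h)
u(w) = -2
19089 - L(u(k(3, t(0))), 126) = 19089 - (126 - 1*(-2)) = 19089 - (126 + 2) = 19089 - 1*128 = 19089 - 128 = 18961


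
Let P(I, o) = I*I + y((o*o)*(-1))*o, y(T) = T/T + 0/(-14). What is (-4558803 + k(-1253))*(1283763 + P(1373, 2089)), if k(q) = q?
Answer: -14459850934936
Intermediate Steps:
y(T) = 1 (y(T) = 1 + 0*(-1/14) = 1 + 0 = 1)
P(I, o) = o + I**2 (P(I, o) = I*I + 1*o = I**2 + o = o + I**2)
(-4558803 + k(-1253))*(1283763 + P(1373, 2089)) = (-4558803 - 1253)*(1283763 + (2089 + 1373**2)) = -4560056*(1283763 + (2089 + 1885129)) = -4560056*(1283763 + 1887218) = -4560056*3170981 = -14459850934936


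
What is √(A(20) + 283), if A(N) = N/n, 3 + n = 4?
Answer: √303 ≈ 17.407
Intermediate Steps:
n = 1 (n = -3 + 4 = 1)
A(N) = N (A(N) = N/1 = N*1 = N)
√(A(20) + 283) = √(20 + 283) = √303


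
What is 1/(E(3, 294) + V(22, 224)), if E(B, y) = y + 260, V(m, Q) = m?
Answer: 1/576 ≈ 0.0017361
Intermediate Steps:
E(B, y) = 260 + y
1/(E(3, 294) + V(22, 224)) = 1/((260 + 294) + 22) = 1/(554 + 22) = 1/576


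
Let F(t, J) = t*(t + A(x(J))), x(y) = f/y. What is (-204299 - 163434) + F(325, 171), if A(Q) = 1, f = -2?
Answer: -261783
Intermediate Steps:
x(y) = -2/y
F(t, J) = t*(1 + t) (F(t, J) = t*(t + 1) = t*(1 + t))
(-204299 - 163434) + F(325, 171) = (-204299 - 163434) + 325*(1 + 325) = -367733 + 325*326 = -367733 + 105950 = -261783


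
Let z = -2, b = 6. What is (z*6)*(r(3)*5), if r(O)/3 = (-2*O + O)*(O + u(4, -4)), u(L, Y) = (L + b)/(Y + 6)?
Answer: 4320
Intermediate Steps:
u(L, Y) = (6 + L)/(6 + Y) (u(L, Y) = (L + 6)/(Y + 6) = (6 + L)/(6 + Y))
r(O) = -3*O*(5 + O) (r(O) = 3*((-2*O + O)*(O + (6 + 4)/(6 - 4))) = 3*((-O)*(O + 10/2)) = 3*((-O)*(O + (½)*10)) = 3*((-O)*(O + 5)) = 3*((-O)*(5 + O)) = 3*(-O*(5 + O)) = -3*O*(5 + O))
(z*6)*(r(3)*5) = (-2*6)*(-3*3*(5 + 3)*5) = -12*(-3*3*8)*5 = -(-864)*5 = -12*(-360) = 4320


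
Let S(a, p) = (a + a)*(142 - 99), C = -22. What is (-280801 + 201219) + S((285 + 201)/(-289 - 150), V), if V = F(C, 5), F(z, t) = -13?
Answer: -34978294/439 ≈ -79677.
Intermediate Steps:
V = -13
S(a, p) = 86*a (S(a, p) = (2*a)*43 = 86*a)
(-280801 + 201219) + S((285 + 201)/(-289 - 150), V) = (-280801 + 201219) + 86*((285 + 201)/(-289 - 150)) = -79582 + 86*(486/(-439)) = -79582 + 86*(486*(-1/439)) = -79582 + 86*(-486/439) = -79582 - 41796/439 = -34978294/439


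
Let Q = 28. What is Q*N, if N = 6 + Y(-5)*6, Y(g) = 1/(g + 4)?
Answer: 0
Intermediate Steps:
Y(g) = 1/(4 + g)
N = 0 (N = 6 + 6/(4 - 5) = 6 + 6/(-1) = 6 - 1*6 = 6 - 6 = 0)
Q*N = 28*0 = 0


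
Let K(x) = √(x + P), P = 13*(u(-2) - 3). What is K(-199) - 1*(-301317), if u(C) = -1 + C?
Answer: 301317 + I*√277 ≈ 3.0132e+5 + 16.643*I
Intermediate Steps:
P = -78 (P = 13*((-1 - 2) - 3) = 13*(-3 - 3) = 13*(-6) = -78)
K(x) = √(-78 + x) (K(x) = √(x - 78) = √(-78 + x))
K(-199) - 1*(-301317) = √(-78 - 199) - 1*(-301317) = √(-277) + 301317 = I*√277 + 301317 = 301317 + I*√277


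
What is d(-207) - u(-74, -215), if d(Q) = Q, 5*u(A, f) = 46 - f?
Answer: -1296/5 ≈ -259.20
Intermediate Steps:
u(A, f) = 46/5 - f/5 (u(A, f) = (46 - f)/5 = 46/5 - f/5)
d(-207) - u(-74, -215) = -207 - (46/5 - ⅕*(-215)) = -207 - (46/5 + 43) = -207 - 1*261/5 = -207 - 261/5 = -1296/5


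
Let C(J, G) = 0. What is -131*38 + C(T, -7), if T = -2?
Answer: -4978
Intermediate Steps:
-131*38 + C(T, -7) = -131*38 + 0 = -4978 + 0 = -4978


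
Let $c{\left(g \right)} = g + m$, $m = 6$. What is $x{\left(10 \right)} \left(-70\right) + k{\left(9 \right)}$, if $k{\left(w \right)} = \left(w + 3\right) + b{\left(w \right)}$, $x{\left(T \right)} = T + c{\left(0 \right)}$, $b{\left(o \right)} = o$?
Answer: $-1099$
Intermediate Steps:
$c{\left(g \right)} = 6 + g$ ($c{\left(g \right)} = g + 6 = 6 + g$)
$x{\left(T \right)} = 6 + T$ ($x{\left(T \right)} = T + \left(6 + 0\right) = T + 6 = 6 + T$)
$k{\left(w \right)} = 3 + 2 w$ ($k{\left(w \right)} = \left(w + 3\right) + w = \left(3 + w\right) + w = 3 + 2 w$)
$x{\left(10 \right)} \left(-70\right) + k{\left(9 \right)} = \left(6 + 10\right) \left(-70\right) + \left(3 + 2 \cdot 9\right) = 16 \left(-70\right) + \left(3 + 18\right) = -1120 + 21 = -1099$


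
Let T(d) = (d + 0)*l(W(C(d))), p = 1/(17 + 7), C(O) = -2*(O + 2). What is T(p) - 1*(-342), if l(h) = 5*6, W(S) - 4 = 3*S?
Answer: 1373/4 ≈ 343.25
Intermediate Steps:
C(O) = -4 - 2*O (C(O) = -2*(2 + O) = -4 - 2*O)
p = 1/24 ≈ 0.041667
W(S) = 4 + 3*S
l(h) = 30
T(d) = 30*d (T(d) = (d + 0)*30 = d*30 = 30*d)
T(p) - 1*(-342) = 30*(1/24) - 1*(-342) = 5/4 + 342 = 1373/4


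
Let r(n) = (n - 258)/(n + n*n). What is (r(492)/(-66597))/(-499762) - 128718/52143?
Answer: -19243117966364725975/7795288150221163228 ≈ -2.4686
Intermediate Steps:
r(n) = (-258 + n)/(n + n²)
(r(492)/(-66597))/(-499762) - 128718/52143 = (((-258 + 492)/(492*(1 + 492)))/(-66597))/(-499762) - 128718/52143 = (((1/492)*234/493)*(-1/66597))*(-1/499762) - 128718*1/52143 = (((1/492)*(1/493)*234)*(-1/66597))*(-1/499762) - 42906/17381 = ((39/40426)*(-1/66597))*(-1/499762) - 42906/17381 = -13/897416774*(-1/499762) - 42906/17381 = 13/448494801807788 - 42906/17381 = -19243117966364725975/7795288150221163228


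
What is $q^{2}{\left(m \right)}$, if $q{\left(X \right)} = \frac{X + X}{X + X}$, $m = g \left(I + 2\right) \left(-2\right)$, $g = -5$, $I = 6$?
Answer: $1$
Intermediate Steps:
$m = 80$ ($m = - 5 \left(6 + 2\right) \left(-2\right) = - 5 \cdot 8 \left(-2\right) = \left(-5\right) \left(-16\right) = 80$)
$q{\left(X \right)} = 1$ ($q{\left(X \right)} = \frac{2 X}{2 X} = 2 X \frac{1}{2 X} = 1$)
$q^{2}{\left(m \right)} = 1^{2} = 1$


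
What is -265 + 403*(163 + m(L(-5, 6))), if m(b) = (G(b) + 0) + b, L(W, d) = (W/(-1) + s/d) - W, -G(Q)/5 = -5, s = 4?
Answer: 239393/3 ≈ 79798.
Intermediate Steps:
G(Q) = 25 (G(Q) = -5*(-5) = 25)
L(W, d) = -2*W + 4/d (L(W, d) = (W/(-1) + 4/d) - W = (W*(-1) + 4/d) - W = (-W + 4/d) - W = -2*W + 4/d)
m(b) = 25 + b (m(b) = (25 + 0) + b = 25 + b)
-265 + 403*(163 + m(L(-5, 6))) = -265 + 403*(163 + (25 + (-2*(-5) + 4/6))) = -265 + 403*(163 + (25 + (10 + 4*(⅙)))) = -265 + 403*(163 + (25 + (10 + ⅔))) = -265 + 403*(163 + (25 + 32/3)) = -265 + 403*(163 + 107/3) = -265 + 403*(596/3) = -265 + 240188/3 = 239393/3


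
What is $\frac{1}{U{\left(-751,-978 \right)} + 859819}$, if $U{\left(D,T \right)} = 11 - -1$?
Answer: $\frac{1}{859831} \approx 1.163 \cdot 10^{-6}$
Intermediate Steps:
$U{\left(D,T \right)} = 12$ ($U{\left(D,T \right)} = 11 + 1 = 12$)
$\frac{1}{U{\left(-751,-978 \right)} + 859819} = \frac{1}{12 + 859819} = \frac{1}{859831}$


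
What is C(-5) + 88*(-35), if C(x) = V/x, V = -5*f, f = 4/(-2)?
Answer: -3082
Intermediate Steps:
f = -2 (f = 4*(-½) = -2)
V = 10 (V = -5*(-2) = 10)
C(x) = 10/x
C(-5) + 88*(-35) = 10/(-5) + 88*(-35) = 10*(-⅕) - 3080 = -2 - 3080 = -3082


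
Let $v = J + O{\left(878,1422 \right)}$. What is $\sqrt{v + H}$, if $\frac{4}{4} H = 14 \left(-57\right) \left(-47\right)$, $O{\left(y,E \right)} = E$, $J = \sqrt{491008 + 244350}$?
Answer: $\sqrt{38928 + \sqrt{735358}} \approx 199.46$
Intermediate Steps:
$J = \sqrt{735358} \approx 857.53$
$v = 1422 + \sqrt{735358}$ ($v = \sqrt{735358} + 1422 = 1422 + \sqrt{735358} \approx 2279.5$)
$H = 37506$ ($H = 14 \left(-57\right) \left(-47\right) = \left(-798\right) \left(-47\right) = 37506$)
$\sqrt{v + H} = \sqrt{\left(1422 + \sqrt{735358}\right) + 37506} = \sqrt{38928 + \sqrt{735358}}$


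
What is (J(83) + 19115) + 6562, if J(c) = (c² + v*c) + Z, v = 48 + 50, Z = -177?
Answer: 40523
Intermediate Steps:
v = 98
J(c) = -177 + c² + 98*c (J(c) = (c² + 98*c) - 177 = -177 + c² + 98*c)
(J(83) + 19115) + 6562 = ((-177 + 83² + 98*83) + 19115) + 6562 = ((-177 + 6889 + 8134) + 19115) + 6562 = (14846 + 19115) + 6562 = 33961 + 6562 = 40523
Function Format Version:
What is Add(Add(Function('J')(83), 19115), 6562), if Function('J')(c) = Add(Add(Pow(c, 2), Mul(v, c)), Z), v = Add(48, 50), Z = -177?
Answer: 40523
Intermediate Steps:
v = 98
Function('J')(c) = Add(-177, Pow(c, 2), Mul(98, c)) (Function('J')(c) = Add(Add(Pow(c, 2), Mul(98, c)), -177) = Add(-177, Pow(c, 2), Mul(98, c)))
Add(Add(Function('J')(83), 19115), 6562) = Add(Add(Add(-177, Pow(83, 2), Mul(98, 83)), 19115), 6562) = Add(Add(Add(-177, 6889, 8134), 19115), 6562) = Add(Add(14846, 19115), 6562) = Add(33961, 6562) = 40523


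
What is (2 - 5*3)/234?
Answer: -1/18 ≈ -0.055556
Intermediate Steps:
(2 - 5*3)/234 = (2 - 15)*(1/234) = -13*1/234 = -1/18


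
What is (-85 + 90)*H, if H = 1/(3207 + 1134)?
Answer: 5/4341 ≈ 0.0011518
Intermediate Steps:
H = 1/4341 ≈ 0.00023036
(-85 + 90)*H = (-85 + 90)*(1/4341) = 5*(1/4341) = 5/4341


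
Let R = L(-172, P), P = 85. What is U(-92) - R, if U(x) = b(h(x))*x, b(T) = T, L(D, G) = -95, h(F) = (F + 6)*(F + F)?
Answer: -1455713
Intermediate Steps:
h(F) = 2*F*(6 + F) (h(F) = (6 + F)*(2*F) = 2*F*(6 + F))
R = -95
U(x) = 2*x**2*(6 + x) (U(x) = (2*x*(6 + x))*x = 2*x**2*(6 + x))
U(-92) - R = 2*(-92)**2*(6 - 92) - 1*(-95) = 2*8464*(-86) + 95 = -1455808 + 95 = -1455713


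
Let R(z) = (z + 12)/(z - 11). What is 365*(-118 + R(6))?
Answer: -44384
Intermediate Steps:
R(z) = (12 + z)/(-11 + z)
365*(-118 + R(6)) = 365*(-118 + (12 + 6)/(-11 + 6)) = 365*(-118 + 18/(-5)) = 365*(-118 - ⅕*18) = 365*(-118 - 18/5) = 365*(-608/5) = -44384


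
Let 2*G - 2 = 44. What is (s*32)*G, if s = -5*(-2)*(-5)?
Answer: -36800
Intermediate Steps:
G = 23 (G = 1 + (½)*44 = 1 + 22 = 23)
s = -50 (s = 10*(-5) = -50)
(s*32)*G = -50*32*23 = -1600*23 = -36800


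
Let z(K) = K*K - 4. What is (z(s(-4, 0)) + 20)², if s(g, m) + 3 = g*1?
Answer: 4225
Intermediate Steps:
s(g, m) = -3 + g (s(g, m) = -3 + g*1 = -3 + g)
z(K) = -4 + K² (z(K) = K² - 4 = -4 + K²)
(z(s(-4, 0)) + 20)² = ((-4 + (-3 - 4)²) + 20)² = ((-4 + (-7)²) + 20)² = ((-4 + 49) + 20)² = (45 + 20)² = 65² = 4225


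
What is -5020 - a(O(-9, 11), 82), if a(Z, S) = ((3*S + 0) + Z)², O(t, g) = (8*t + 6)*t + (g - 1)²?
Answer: -888620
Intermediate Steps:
O(t, g) = (-1 + g)² + t*(6 + 8*t) (O(t, g) = (6 + 8*t)*t + (-1 + g)² = t*(6 + 8*t) + (-1 + g)² = (-1 + g)² + t*(6 + 8*t))
a(Z, S) = (Z + 3*S)² (a(Z, S) = (3*S + Z)² = (Z + 3*S)²)
-5020 - a(O(-9, 11), 82) = -5020 - (((-1 + 11)² + 6*(-9) + 8*(-9)²) + 3*82)² = -5020 - ((10² - 54 + 8*81) + 246)² = -5020 - ((100 - 54 + 648) + 246)² = -5020 - (694 + 246)² = -5020 - 1*940² = -5020 - 1*883600 = -5020 - 883600 = -888620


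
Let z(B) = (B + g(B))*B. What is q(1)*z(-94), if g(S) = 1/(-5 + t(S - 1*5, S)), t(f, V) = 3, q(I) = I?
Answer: 8883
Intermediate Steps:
g(S) = -½ (g(S) = 1/(-5 + 3) = 1/(-2) = -½)
z(B) = B*(-½ + B) (z(B) = (B - ½)*B = (-½ + B)*B = B*(-½ + B))
q(1)*z(-94) = 1*(-94*(-½ - 94)) = 1*(-94*(-189/2)) = 1*8883 = 8883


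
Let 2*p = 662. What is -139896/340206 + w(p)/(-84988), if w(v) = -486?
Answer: -977011761/2409452294 ≈ -0.40549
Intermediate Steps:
p = 331 (p = (1/2)*662 = 331)
-139896/340206 + w(p)/(-84988) = -139896/340206 - 486/(-84988) = -139896*1/340206 - 486*(-1/84988) = -23316/56701 + 243/42494 = -977011761/2409452294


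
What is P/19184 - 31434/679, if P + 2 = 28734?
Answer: -13261837/296044 ≈ -44.797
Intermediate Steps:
P = 28732 (P = -2 + 28734 = 28732)
P/19184 - 31434/679 = 28732/19184 - 31434/679 = 28732*(1/19184) - 31434*1/679 = 653/436 - 31434/679 = -13261837/296044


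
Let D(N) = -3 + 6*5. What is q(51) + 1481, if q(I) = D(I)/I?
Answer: 25186/17 ≈ 1481.5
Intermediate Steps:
D(N) = 27 (D(N) = -3 + 30 = 27)
q(I) = 27/I
q(51) + 1481 = 27/51 + 1481 = 27*(1/51) + 1481 = 9/17 + 1481 = 25186/17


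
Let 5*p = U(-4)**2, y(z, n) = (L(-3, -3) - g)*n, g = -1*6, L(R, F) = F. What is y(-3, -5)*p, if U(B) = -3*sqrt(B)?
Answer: 108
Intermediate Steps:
g = -6
y(z, n) = 3*n (y(z, n) = (-3 - 1*(-6))*n = (-3 + 6)*n = 3*n)
p = -36/5 (p = (-6*I)**2/5 = (1/5)*(-36) = -36/5 ≈ -7.2000)
y(-3, -5)*p = (3*(-5))*(-36/5) = -15*(-36/5) = 108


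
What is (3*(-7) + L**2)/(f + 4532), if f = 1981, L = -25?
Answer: 604/6513 ≈ 0.092738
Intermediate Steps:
(3*(-7) + L**2)/(f + 4532) = (3*(-7) + (-25)**2)/(1981 + 4532) = (-21 + 625)/6513 = 604*(1/6513) = 604/6513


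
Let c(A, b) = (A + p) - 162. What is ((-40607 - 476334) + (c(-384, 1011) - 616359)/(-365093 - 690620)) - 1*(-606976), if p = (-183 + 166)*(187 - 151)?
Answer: 95051737472/1055713 ≈ 90036.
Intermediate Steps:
p = -612 (p = -17*36 = -612)
c(A, b) = -774 + A (c(A, b) = (A - 612) - 162 = (-612 + A) - 162 = -774 + A)
((-40607 - 476334) + (c(-384, 1011) - 616359)/(-365093 - 690620)) - 1*(-606976) = ((-40607 - 476334) + ((-774 - 384) - 616359)/(-365093 - 690620)) - 1*(-606976) = (-516941 + (-1158 - 616359)/(-1055713)) + 606976 = (-516941 - 617517*(-1/1055713)) + 606976 = (-516941 + 617517/1055713) + 606976 = -545740716416/1055713 + 606976 = 95051737472/1055713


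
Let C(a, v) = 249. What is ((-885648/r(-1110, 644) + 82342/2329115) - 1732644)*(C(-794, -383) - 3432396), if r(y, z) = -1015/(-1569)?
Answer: 1006656343057505034462/94562069 ≈ 1.0645e+13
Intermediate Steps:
r(y, z) = 1015/1569 (r(y, z) = -1015*(-1/1569) = 1015/1569)
((-885648/r(-1110, 644) + 82342/2329115) - 1732644)*(C(-794, -383) - 3432396) = ((-885648/1015/1569 + 82342/2329115) - 1732644)*(249 - 3432396) = ((-885648*1569/1015 + 82342*(1/2329115)) - 1732644)*(-3432147) = ((-1389581712/1015 + 82342/2329115) - 1732644)*(-3432147) = (-129459821022710/94562069 - 1732644)*(-3432147) = -293302222503146/94562069*(-3432147) = 1006656343057505034462/94562069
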